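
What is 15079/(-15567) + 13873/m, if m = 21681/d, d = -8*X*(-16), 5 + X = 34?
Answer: 267106756931/112502709 ≈ 2374.2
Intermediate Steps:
X = 29 (X = -5 + 34 = 29)
d = 3712 (d = -8*29*(-16) = -232*(-16) = 3712)
m = 21681/3712 ≈ 5.8408
15079/(-15567) + 13873/m = 15079/(-15567) + 13873/(21681/3712) = 15079*(-1/15567) + 13873*(3712/21681) = -15079/15567 + 51496576/21681 = 267106756931/112502709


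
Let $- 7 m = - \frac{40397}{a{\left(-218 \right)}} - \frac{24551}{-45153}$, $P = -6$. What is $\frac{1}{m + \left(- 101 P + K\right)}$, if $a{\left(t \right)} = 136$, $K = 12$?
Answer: $\frac{42985656}{28385842213} \approx 0.0015143$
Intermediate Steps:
$m = \frac{1820706805}{42985656}$ ($m = - \frac{- \frac{40397}{136} - \frac{24551}{-45153}}{7} = - \frac{\left(-40397\right) \frac{1}{136} - - \frac{24551}{45153}}{7} = - \frac{- \frac{40397}{136} + \frac{24551}{45153}}{7} = \left(- \frac{1}{7}\right) \left(- \frac{1820706805}{6140808}\right) = \frac{1820706805}{42985656} \approx 42.356$)
$\frac{1}{m + \left(- 101 P + K\right)} = \frac{1}{\frac{1820706805}{42985656} + \left(\left(-101\right) \left(-6\right) + 12\right)} = \frac{1}{\frac{1820706805}{42985656} + \left(606 + 12\right)} = \frac{1}{\frac{1820706805}{42985656} + 618} = \frac{1}{\frac{28385842213}{42985656}} = \frac{42985656}{28385842213}$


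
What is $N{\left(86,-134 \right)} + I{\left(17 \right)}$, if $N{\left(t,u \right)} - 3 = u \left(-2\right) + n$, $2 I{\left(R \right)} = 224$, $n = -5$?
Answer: $378$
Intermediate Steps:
$I{\left(R \right)} = 112$ ($I{\left(R \right)} = \frac{1}{2} \cdot 224 = 112$)
$N{\left(t,u \right)} = -2 - 2 u$ ($N{\left(t,u \right)} = 3 + \left(u \left(-2\right) - 5\right) = 3 - \left(5 + 2 u\right) = -2 - 2 u$)
$N{\left(86,-134 \right)} + I{\left(17 \right)} = \left(-2 - -268\right) + 112 = \left(-2 + 268\right) + 112 = 266 + 112 = 378$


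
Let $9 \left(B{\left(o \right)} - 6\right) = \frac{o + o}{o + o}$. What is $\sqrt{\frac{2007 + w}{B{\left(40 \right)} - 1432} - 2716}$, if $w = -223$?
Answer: $\frac{2 i \sqrt{111873230293}}{12833} \approx 52.127 i$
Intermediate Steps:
$B{\left(o \right)} = \frac{55}{9}$ ($B{\left(o \right)} = 6 + \frac{\left(o + o\right) \frac{1}{o + o}}{9} = 6 + \frac{2 o \frac{1}{2 o}}{9} = 6 + \frac{1}{9} \cdot 1 = 6 + \frac{1}{9} = \frac{55}{9}$)
$\sqrt{\frac{2007 + w}{B{\left(40 \right)} - 1432} - 2716} = \sqrt{\frac{2007 - 223}{\frac{55}{9} - 1432} - 2716} = \sqrt{\frac{1784}{- \frac{12833}{9}} - 2716} = \sqrt{1784 \left(- \frac{9}{12833}\right) - 2716} = \sqrt{- \frac{16056}{12833} - 2716} = \sqrt{- \frac{34870484}{12833}} = \frac{2 i \sqrt{111873230293}}{12833}$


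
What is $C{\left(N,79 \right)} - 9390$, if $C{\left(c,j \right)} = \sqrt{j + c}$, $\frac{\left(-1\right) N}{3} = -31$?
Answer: $-9390 + 2 \sqrt{43} \approx -9376.9$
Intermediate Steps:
$N = 93$ ($N = \left(-3\right) \left(-31\right) = 93$)
$C{\left(c,j \right)} = \sqrt{c + j}$
$C{\left(N,79 \right)} - 9390 = \sqrt{93 + 79} - 9390 = \sqrt{172} - 9390 = 2 \sqrt{43} - 9390 = -9390 + 2 \sqrt{43}$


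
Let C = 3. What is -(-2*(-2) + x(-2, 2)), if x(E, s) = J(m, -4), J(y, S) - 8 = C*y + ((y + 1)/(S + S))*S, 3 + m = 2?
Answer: -9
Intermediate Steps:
m = -1 (m = -3 + 2 = -1)
J(y, S) = 17/2 + 7*y/2 (J(y, S) = 8 + (3*y + ((y + 1)/(S + S))*S) = 8 + (3*y + ((1 + y)/((2*S)))*S) = 8 + (3*y + ((1 + y)*(1/(2*S)))*S) = 8 + (3*y + ((1 + y)/(2*S))*S) = 8 + (3*y + (½ + y/2)) = 8 + (½ + 7*y/2) = 17/2 + 7*y/2)
x(E, s) = 5 (x(E, s) = 17/2 + (7/2)*(-1) = 17/2 - 7/2 = 5)
-(-2*(-2) + x(-2, 2)) = -(-2*(-2) + 5) = -(4 + 5) = -1*9 = -9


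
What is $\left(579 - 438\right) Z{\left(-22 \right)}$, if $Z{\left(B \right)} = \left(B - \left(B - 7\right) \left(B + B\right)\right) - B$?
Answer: $-179916$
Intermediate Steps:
$Z{\left(B \right)} = - 2 B \left(-7 + B\right)$ ($Z{\left(B \right)} = \left(B - \left(-7 + B\right) 2 B\right) - B = \left(B - 2 B \left(-7 + B\right)\right) - B = - 2 B \left(-7 + B\right)$)
$\left(579 - 438\right) Z{\left(-22 \right)} = \left(579 - 438\right) 2 \left(-22\right) \left(7 - -22\right) = \left(579 - 438\right) 2 \left(-22\right) \left(7 + 22\right) = 141 \cdot 2 \left(-22\right) 29 = 141 \left(-1276\right) = -179916$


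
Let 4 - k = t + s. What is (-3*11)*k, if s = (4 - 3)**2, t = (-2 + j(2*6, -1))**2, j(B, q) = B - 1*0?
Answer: 3201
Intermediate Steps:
j(B, q) = B (j(B, q) = B + 0 = B)
t = 100 (t = (-2 + 2*6)**2 = (-2 + 12)**2 = 10**2 = 100)
s = 1 (s = 1**2 = 1)
k = -97 (k = 4 - (100 + 1) = 4 - 1*101 = 4 - 101 = -97)
(-3*11)*k = -3*11*(-97) = -33*(-97) = 3201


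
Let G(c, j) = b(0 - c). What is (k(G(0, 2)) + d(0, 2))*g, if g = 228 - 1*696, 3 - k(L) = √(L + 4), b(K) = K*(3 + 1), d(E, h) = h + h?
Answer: -2340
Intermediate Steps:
d(E, h) = 2*h
b(K) = 4*K (b(K) = K*4 = 4*K)
G(c, j) = -4*c (G(c, j) = 4*(0 - c) = 4*(-c) = -4*c)
k(L) = 3 - √(4 + L) (k(L) = 3 - √(L + 4) = 3 - √(4 + L))
g = -468 (g = 228 - 696 = -468)
(k(G(0, 2)) + d(0, 2))*g = ((3 - √(4 - 4*0)) + 2*2)*(-468) = ((3 - √(4 + 0)) + 4)*(-468) = ((3 - √4) + 4)*(-468) = ((3 - 1*2) + 4)*(-468) = ((3 - 2) + 4)*(-468) = (1 + 4)*(-468) = 5*(-468) = -2340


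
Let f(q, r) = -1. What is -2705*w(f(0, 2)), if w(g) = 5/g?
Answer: 13525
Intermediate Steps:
-2705*w(f(0, 2)) = -13525/(-1) = -13525*(-1) = -2705*(-5) = 13525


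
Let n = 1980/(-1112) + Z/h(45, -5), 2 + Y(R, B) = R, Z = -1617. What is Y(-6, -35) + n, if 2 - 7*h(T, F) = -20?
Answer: -72875/139 ≈ -524.28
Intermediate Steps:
Y(R, B) = -2 + R
h(T, F) = 22/7 (h(T, F) = 2/7 - 1/7*(-20) = 2/7 + 20/7 = 22/7)
n = -71763/139 (n = 1980/(-1112) - 1617/22/7 = 1980*(-1/1112) - 1617*7/22 = -495/278 - 1029/2 = -71763/139 ≈ -516.28)
Y(-6, -35) + n = (-2 - 6) - 71763/139 = -8 - 71763/139 = -72875/139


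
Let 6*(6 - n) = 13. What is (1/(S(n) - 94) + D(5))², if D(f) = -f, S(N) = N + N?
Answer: 1684804/67081 ≈ 25.116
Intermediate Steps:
n = 23/6 (n = 6 - ⅙*13 = 6 - 13/6 = 23/6 ≈ 3.8333)
S(N) = 2*N
(1/(S(n) - 94) + D(5))² = (1/(2*(23/6) - 94) - 1*5)² = (1/(23/3 - 94) - 5)² = (1/(-259/3) - 5)² = (-3/259 - 5)² = (-1298/259)² = 1684804/67081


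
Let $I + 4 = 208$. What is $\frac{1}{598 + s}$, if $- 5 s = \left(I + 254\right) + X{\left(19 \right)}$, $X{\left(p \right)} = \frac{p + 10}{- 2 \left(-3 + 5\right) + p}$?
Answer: $\frac{75}{37951} \approx 0.0019762$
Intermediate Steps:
$I = 204$ ($I = -4 + 208 = 204$)
$X{\left(p \right)} = \frac{10 + p}{-4 + p}$ ($X{\left(p \right)} = \frac{10 + p}{\left(-2\right) 2 + p} = \frac{10 + p}{-4 + p}$)
$s = - \frac{6899}{75}$ ($s = - \frac{\left(204 + 254\right) + \frac{10 + 19}{-4 + 19}}{5} = - \frac{458 + \frac{1}{15} \cdot 29}{5} = - \frac{458 + \frac{29}{15}}{5} = \left(- \frac{1}{5}\right) \frac{6899}{15} = - \frac{6899}{75} \approx -91.987$)
$\frac{1}{598 + s} = \frac{1}{598 - \frac{6899}{75}} = \frac{1}{\frac{37951}{75}} = \frac{75}{37951}$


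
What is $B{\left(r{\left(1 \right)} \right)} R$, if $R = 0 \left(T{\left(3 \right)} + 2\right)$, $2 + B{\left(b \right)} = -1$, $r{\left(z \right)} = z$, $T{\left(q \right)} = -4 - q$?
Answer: $0$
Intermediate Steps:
$B{\left(b \right)} = -3$ ($B{\left(b \right)} = -2 - 1 = -3$)
$R = 0$ ($R = 0 \left(\left(-4 - 3\right) + 2\right) = 0 \left(-7 + 2\right) = 0 \left(-5\right) = 0$)
$B{\left(r{\left(1 \right)} \right)} R = \left(-3\right) 0 = 0$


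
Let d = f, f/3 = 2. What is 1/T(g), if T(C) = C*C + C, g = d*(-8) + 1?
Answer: 1/2162 ≈ 0.00046253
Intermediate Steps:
f = 6 (f = 3*2 = 6)
d = 6
g = -47 (g = 6*(-8) + 1 = -48 + 1 = -47)
T(C) = C + C² (T(C) = C² + C = C + C²)
1/T(g) = 1/(-47*(1 - 47)) = 1/(-47*(-46)) = 1/2162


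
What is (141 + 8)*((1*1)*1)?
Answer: 149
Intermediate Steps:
(141 + 8)*((1*1)*1) = 149*(1*1) = 149*1 = 149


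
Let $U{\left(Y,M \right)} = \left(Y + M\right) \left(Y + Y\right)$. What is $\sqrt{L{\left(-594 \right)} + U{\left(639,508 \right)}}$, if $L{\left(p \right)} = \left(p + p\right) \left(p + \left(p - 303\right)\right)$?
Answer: $3 \sqrt{359686} \approx 1799.2$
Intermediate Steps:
$U{\left(Y,M \right)} = 2 Y \left(M + Y\right)$ ($U{\left(Y,M \right)} = \left(M + Y\right) 2 Y = 2 Y \left(M + Y\right)$)
$L{\left(p \right)} = 2 p \left(-303 + 2 p\right)$ ($L{\left(p \right)} = 2 p \left(p + \left(p - 303\right)\right) = 2 p \left(p + \left(-303 + p\right)\right) = 2 p \left(-303 + 2 p\right)$)
$\sqrt{L{\left(-594 \right)} + U{\left(639,508 \right)}} = \sqrt{2 \left(-594\right) \left(-303 + 2 \left(-594\right)\right) + 2 \cdot 639 \left(508 + 639\right)} = \sqrt{2 \left(-594\right) \left(-303 - 1188\right) + 2 \cdot 639 \cdot 1147} = \sqrt{2 \left(-594\right) \left(-1491\right) + 1465866} = \sqrt{1771308 + 1465866} = \sqrt{3237174} = 3 \sqrt{359686}$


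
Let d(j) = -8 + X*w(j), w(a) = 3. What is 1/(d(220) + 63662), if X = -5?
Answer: 1/63639 ≈ 1.5714e-5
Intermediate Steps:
d(j) = -23 (d(j) = -8 - 5*3 = -8 - 15 = -23)
1/(d(220) + 63662) = 1/(-23 + 63662) = 1/63639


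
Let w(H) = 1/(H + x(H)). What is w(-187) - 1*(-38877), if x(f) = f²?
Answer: 1352219815/34782 ≈ 38877.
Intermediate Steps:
w(H) = 1/(H + H²)
w(-187) - 1*(-38877) = 1/((-187)*(1 - 187)) - 1*(-38877) = -1/187/(-186) + 38877 = -1/187*(-1/186) + 38877 = 1/34782 + 38877 = 1352219815/34782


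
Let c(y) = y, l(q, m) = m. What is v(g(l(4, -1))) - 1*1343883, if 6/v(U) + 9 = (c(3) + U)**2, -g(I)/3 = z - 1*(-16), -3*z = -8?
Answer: -1881436197/1400 ≈ -1.3439e+6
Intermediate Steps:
z = 8/3 (z = -1/3*(-8) = 8/3 ≈ 2.6667)
g(I) = -56 (g(I) = -3*(8/3 - 1*(-16)) = -3*(8/3 + 16) = -3*56/3 = -56)
v(U) = 6/(-9 + (3 + U)**2)
v(g(l(4, -1))) - 1*1343883 = 6/(-56*(6 - 56)) - 1*1343883 = 6*(-1/56)/(-50) - 1343883 = 6*(-1/56)*(-1/50) - 1343883 = 3/1400 - 1343883 = -1881436197/1400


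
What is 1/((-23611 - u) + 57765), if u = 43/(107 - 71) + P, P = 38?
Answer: 36/1228133 ≈ 2.9313e-5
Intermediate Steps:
u = 1411/36 (u = 43/(107 - 71) + 38 = 43/36 + 38 = 1411/36 ≈ 39.194)
1/((-23611 - u) + 57765) = 1/((-23611 - 1*1411/36) + 57765) = 1/((-23611 - 1411/36) + 57765) = 1/(-851407/36 + 57765) = 1/(1228133/36) = 36/1228133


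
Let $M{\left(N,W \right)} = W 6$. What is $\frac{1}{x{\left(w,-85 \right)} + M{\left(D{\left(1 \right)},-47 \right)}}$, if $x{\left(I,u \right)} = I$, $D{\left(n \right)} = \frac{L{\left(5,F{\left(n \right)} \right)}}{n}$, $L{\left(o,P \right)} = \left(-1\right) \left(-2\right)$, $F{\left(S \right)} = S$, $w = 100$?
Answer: $- \frac{1}{182} \approx -0.0054945$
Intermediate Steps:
$L{\left(o,P \right)} = 2$
$D{\left(n \right)} = \frac{2}{n}$
$M{\left(N,W \right)} = 6 W$
$\frac{1}{x{\left(w,-85 \right)} + M{\left(D{\left(1 \right)},-47 \right)}} = \frac{1}{100 + 6 \left(-47\right)} = \frac{1}{100 - 282} = \frac{1}{-182} = - \frac{1}{182}$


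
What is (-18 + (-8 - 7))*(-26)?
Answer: 858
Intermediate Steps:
(-18 + (-8 - 7))*(-26) = (-18 - 15)*(-26) = -33*(-26) = 858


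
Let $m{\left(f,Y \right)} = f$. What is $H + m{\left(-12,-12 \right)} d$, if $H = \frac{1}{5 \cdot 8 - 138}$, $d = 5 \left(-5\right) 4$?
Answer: $\frac{117599}{98} \approx 1200.0$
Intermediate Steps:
$d = -100$ ($d = \left(-25\right) 4 = -100$)
$H = - \frac{1}{98}$ ($H = \frac{1}{40 - 138} = \frac{1}{-98} = - \frac{1}{98} \approx -0.010204$)
$H + m{\left(-12,-12 \right)} d = - \frac{1}{98} - -1200 = - \frac{1}{98} + 1200 = \frac{117599}{98}$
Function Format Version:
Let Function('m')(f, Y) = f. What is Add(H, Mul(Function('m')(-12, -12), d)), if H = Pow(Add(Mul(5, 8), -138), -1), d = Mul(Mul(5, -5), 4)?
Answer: Rational(117599, 98) ≈ 1200.0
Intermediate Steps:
d = -100 (d = Mul(-25, 4) = -100)
H = Rational(-1, 98) (H = Pow(Add(40, -138), -1) = Pow(-98, -1) = Rational(-1, 98) ≈ -0.010204)
Add(H, Mul(Function('m')(-12, -12), d)) = Add(Rational(-1, 98), Mul(-12, -100)) = Add(Rational(-1, 98), 1200) = Rational(117599, 98)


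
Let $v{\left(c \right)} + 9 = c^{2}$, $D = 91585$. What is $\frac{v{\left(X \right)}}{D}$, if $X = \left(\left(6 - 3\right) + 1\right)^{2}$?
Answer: $\frac{19}{7045} \approx 0.0026969$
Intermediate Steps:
$X = 16$ ($X = \left(3 + 1\right)^{2} = 4^{2} = 16$)
$v{\left(c \right)} = -9 + c^{2}$
$\frac{v{\left(X \right)}}{D} = \frac{-9 + 16^{2}}{91585} = \left(-9 + 256\right) \frac{1}{91585} = 247 \cdot \frac{1}{91585} = \frac{19}{7045}$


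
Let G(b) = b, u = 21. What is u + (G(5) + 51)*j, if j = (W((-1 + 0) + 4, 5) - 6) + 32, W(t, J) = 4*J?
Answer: 2597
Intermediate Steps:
j = 46 (j = (4*5 - 6) + 32 = (20 - 6) + 32 = 14 + 32 = 46)
u + (G(5) + 51)*j = 21 + (5 + 51)*46 = 21 + 56*46 = 21 + 2576 = 2597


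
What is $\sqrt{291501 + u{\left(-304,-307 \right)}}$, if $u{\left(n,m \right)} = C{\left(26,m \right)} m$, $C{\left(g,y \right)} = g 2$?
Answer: $\sqrt{275537} \approx 524.92$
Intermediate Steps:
$C{\left(g,y \right)} = 2 g$
$u{\left(n,m \right)} = 52 m$ ($u{\left(n,m \right)} = 2 \cdot 26 m = 52 m$)
$\sqrt{291501 + u{\left(-304,-307 \right)}} = \sqrt{291501 + 52 \left(-307\right)} = \sqrt{291501 - 15964} = \sqrt{275537}$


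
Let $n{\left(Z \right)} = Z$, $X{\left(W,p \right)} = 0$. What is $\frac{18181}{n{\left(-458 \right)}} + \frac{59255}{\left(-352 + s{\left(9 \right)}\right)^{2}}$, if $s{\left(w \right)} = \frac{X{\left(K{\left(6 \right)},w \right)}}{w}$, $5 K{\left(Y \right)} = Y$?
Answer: $- \frac{1112779917}{28374016} \approx -39.218$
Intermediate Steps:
$K{\left(Y \right)} = \frac{Y}{5}$
$s{\left(w \right)} = 0$ ($s{\left(w \right)} = \frac{0}{w} = 0$)
$\frac{18181}{n{\left(-458 \right)}} + \frac{59255}{\left(-352 + s{\left(9 \right)}\right)^{2}} = \frac{18181}{-458} + \frac{59255}{\left(-352 + 0\right)^{2}} = 18181 \left(- \frac{1}{458}\right) + \frac{59255}{\left(-352\right)^{2}} = - \frac{18181}{458} + \frac{59255}{123904} = - \frac{1112779917}{28374016}$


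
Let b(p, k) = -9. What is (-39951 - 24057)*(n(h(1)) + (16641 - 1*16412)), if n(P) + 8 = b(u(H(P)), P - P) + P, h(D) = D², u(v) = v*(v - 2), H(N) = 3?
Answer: -13633704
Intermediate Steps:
u(v) = v*(-2 + v)
n(P) = -17 + P (n(P) = -8 + (-9 + P) = -17 + P)
(-39951 - 24057)*(n(h(1)) + (16641 - 1*16412)) = (-39951 - 24057)*((-17 + 1²) + (16641 - 1*16412)) = -64008*((-17 + 1) + (16641 - 16412)) = -64008*(-16 + 229) = -64008*213 = -13633704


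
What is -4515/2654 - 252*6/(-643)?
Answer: 1109703/1706522 ≈ 0.65027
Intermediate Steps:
-4515/2654 - 252*6/(-643) = -4515*1/2654 - 1512*(-1/643) = -4515/2654 + 1512/643 = 1109703/1706522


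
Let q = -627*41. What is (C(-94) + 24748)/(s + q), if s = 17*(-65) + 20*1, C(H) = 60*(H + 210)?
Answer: -7927/6698 ≈ -1.1835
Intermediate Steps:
q = -25707
C(H) = 12600 + 60*H (C(H) = 60*(210 + H) = 12600 + 60*H)
s = -1085 (s = -1105 + 20 = -1085)
(C(-94) + 24748)/(s + q) = ((12600 + 60*(-94)) + 24748)/(-1085 - 25707) = ((12600 - 5640) + 24748)/(-26792) = (6960 + 24748)*(-1/26792) = 31708*(-1/26792) = -7927/6698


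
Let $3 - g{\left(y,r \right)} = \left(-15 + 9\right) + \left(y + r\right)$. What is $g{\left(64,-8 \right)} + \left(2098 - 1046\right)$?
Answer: $1005$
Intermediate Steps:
$g{\left(y,r \right)} = 9 - r - y$ ($g{\left(y,r \right)} = 3 - \left(\left(-15 + 9\right) + \left(y + r\right)\right) = 3 - \left(-6 + \left(r + y\right)\right) = 3 - \left(-6 + r + y\right) = 9 - r - y$)
$g{\left(64,-8 \right)} + \left(2098 - 1046\right) = \left(9 - -8 - 64\right) + \left(2098 - 1046\right) = \left(9 + 8 - 64\right) + 1052 = -47 + 1052 = 1005$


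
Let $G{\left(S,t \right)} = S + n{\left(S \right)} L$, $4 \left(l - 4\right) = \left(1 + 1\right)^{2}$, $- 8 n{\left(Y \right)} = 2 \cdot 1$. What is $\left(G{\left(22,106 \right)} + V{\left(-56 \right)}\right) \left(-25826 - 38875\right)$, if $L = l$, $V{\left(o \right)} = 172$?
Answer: $- \frac{49884471}{4} \approx -1.2471 \cdot 10^{7}$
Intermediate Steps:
$n{\left(Y \right)} = - \frac{1}{4}$ ($n{\left(Y \right)} = - \frac{2 \cdot 1}{8} = \left(- \frac{1}{8}\right) 2 = - \frac{1}{4}$)
$l = 5$ ($l = 4 + \frac{\left(1 + 1\right)^{2}}{4} = 4 + \frac{2^{2}}{4} = 4 + \frac{1}{4} \cdot 4 = 4 + 1 = 5$)
$L = 5$
$G{\left(S,t \right)} = - \frac{5}{4} + S$ ($G{\left(S,t \right)} = S - \frac{5}{4} = - \frac{5}{4} + S$)
$\left(G{\left(22,106 \right)} + V{\left(-56 \right)}\right) \left(-25826 - 38875\right) = \left(\left(- \frac{5}{4} + 22\right) + 172\right) \left(-25826 - 38875\right) = \left(\frac{83}{4} + 172\right) \left(-64701\right) = \frac{771}{4} \left(-64701\right) = - \frac{49884471}{4}$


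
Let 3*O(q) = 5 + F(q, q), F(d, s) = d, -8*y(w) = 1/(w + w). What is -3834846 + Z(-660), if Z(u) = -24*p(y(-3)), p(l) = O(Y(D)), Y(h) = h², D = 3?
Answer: -3834958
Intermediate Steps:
y(w) = -1/(16*w) (y(w) = -1/(8*(w + w)) = -1/(2*w)/8 = -1/(16*w))
O(q) = 5/3 + q/3 (O(q) = (5 + q)/3 = 5/3 + q/3)
p(l) = 14/3 (p(l) = 5/3 + (⅓)*3² = 5/3 + (⅓)*9 = 5/3 + 3 = 14/3)
Z(u) = -112 (Z(u) = -24*14/3 = -112)
-3834846 + Z(-660) = -3834846 - 112 = -3834958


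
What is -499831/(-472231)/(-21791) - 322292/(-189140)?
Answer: 118443373455614/69511555545355 ≈ 1.7039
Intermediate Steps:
-499831/(-472231)/(-21791) - 322292/(-189140) = -499831*(-1/472231)*(-1/21791) - 322292*(-1/189140) = (499831/472231)*(-1/21791) + 80573/47285 = -499831/10290385721 + 80573/47285 = 118443373455614/69511555545355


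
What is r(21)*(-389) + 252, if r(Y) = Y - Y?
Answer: 252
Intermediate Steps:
r(Y) = 0
r(21)*(-389) + 252 = 0*(-389) + 252 = 0 + 252 = 252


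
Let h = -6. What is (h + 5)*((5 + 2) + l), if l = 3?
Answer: -10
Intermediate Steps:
(h + 5)*((5 + 2) + l) = (-6 + 5)*((5 + 2) + 3) = -(7 + 3) = -1*10 = -10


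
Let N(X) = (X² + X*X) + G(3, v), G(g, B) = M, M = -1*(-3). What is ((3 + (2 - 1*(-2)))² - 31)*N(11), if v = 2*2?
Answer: 4410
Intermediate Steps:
v = 4
M = 3
G(g, B) = 3
N(X) = 3 + 2*X² (N(X) = (X² + X*X) + 3 = (X² + X²) + 3 = 2*X² + 3 = 3 + 2*X²)
((3 + (2 - 1*(-2)))² - 31)*N(11) = ((3 + (2 - 1*(-2)))² - 31)*(3 + 2*11²) = ((3 + (2 + 2))² - 31)*(3 + 2*121) = ((3 + 4)² - 31)*(3 + 242) = (7² - 31)*245 = (49 - 31)*245 = 18*245 = 4410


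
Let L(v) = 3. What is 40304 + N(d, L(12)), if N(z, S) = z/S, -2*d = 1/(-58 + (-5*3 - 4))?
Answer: 18620449/462 ≈ 40304.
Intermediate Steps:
d = 1/154 (d = -1/(2*(-58 + (-5*3 - 4))) = -1/(2*(-58 + (-15 - 4))) = -1/(2*(-58 - 19)) = -½/(-77) = -½*(-1/77) = 1/154 ≈ 0.0064935)
40304 + N(d, L(12)) = 40304 + (1/154)/3 = 40304 + (1/154)*(⅓) = 40304 + 1/462 = 18620449/462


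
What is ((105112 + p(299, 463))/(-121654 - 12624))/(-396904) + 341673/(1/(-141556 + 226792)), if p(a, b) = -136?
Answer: 97007224441781526957/3330967207 ≈ 2.9123e+10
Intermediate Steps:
((105112 + p(299, 463))/(-121654 - 12624))/(-396904) + 341673/(1/(-141556 + 226792)) = ((105112 - 136)/(-121654 - 12624))/(-396904) + 341673/(1/(-141556 + 226792)) = (104976/(-134278))*(-1/396904) + 341673/(1/85236) = (104976*(-1/134278))*(-1/396904) + 341673/(1/85236) = -52488/67139*(-1/396904) + 341673*85236 = 6561/3330967207 + 29122839828 = 97007224441781526957/3330967207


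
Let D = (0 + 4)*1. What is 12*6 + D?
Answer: 76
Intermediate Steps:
D = 4 (D = 4*1 = 4)
12*6 + D = 12*6 + 4 = 72 + 4 = 76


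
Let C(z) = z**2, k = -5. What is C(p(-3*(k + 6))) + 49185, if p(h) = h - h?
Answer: 49185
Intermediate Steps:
p(h) = 0
C(p(-3*(k + 6))) + 49185 = 0**2 + 49185 = 0 + 49185 = 49185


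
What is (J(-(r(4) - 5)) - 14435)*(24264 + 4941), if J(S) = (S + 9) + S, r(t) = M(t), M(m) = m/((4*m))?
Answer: -842067765/2 ≈ -4.2103e+8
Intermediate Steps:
M(m) = 1/4 (M(m) = m*(1/(4*m)) = 1/4)
r(t) = 1/4
J(S) = 9 + 2*S (J(S) = (9 + S) + S = 9 + 2*S)
(J(-(r(4) - 5)) - 14435)*(24264 + 4941) = ((9 + 2*(-(1/4 - 5))) - 14435)*(24264 + 4941) = ((9 + 2*(-1*(-19/4))) - 14435)*29205 = ((9 + 2*(19/4)) - 14435)*29205 = ((9 + 19/2) - 14435)*29205 = (37/2 - 14435)*29205 = -28833/2*29205 = -842067765/2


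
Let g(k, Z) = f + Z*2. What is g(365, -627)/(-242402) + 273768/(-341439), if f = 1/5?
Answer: -109889690863/137942494130 ≈ -0.79663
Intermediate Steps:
f = ⅕ ≈ 0.20000
g(k, Z) = ⅕ + 2*Z (g(k, Z) = ⅕ + Z*2 = ⅕ + 2*Z)
g(365, -627)/(-242402) + 273768/(-341439) = (⅕ + 2*(-627))/(-242402) + 273768/(-341439) = (⅕ - 1254)*(-1/242402) + 273768*(-1/341439) = -6269/5*(-1/242402) - 91256/113813 = 6269/1212010 - 91256/113813 = -109889690863/137942494130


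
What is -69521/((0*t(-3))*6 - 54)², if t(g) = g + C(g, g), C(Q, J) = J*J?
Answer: -69521/2916 ≈ -23.841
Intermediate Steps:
C(Q, J) = J²
t(g) = g + g²
-69521/((0*t(-3))*6 - 54)² = -69521/((0*(-3*(1 - 3)))*6 - 54)² = -69521/((0*(-3*(-2)))*6 - 54)² = -69521/((0*6)*6 - 54)² = -69521/(0*6 - 54)² = -69521/(0 - 54)² = -69521/((-54)²) = -69521/2916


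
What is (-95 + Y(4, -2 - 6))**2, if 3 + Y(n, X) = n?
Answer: 8836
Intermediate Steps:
Y(n, X) = -3 + n
(-95 + Y(4, -2 - 6))**2 = (-95 + (-3 + 4))**2 = (-95 + 1)**2 = (-94)**2 = 8836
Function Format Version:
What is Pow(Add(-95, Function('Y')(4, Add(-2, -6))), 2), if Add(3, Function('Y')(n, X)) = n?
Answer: 8836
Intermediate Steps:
Function('Y')(n, X) = Add(-3, n)
Pow(Add(-95, Function('Y')(4, Add(-2, -6))), 2) = Pow(Add(-95, Add(-3, 4)), 2) = Pow(Add(-95, 1), 2) = Pow(-94, 2) = 8836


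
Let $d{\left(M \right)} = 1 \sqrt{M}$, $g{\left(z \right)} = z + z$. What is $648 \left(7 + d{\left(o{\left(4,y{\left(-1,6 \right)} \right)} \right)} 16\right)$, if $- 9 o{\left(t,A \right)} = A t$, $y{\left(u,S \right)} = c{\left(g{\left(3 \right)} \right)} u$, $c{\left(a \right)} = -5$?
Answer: $4536 + 6912 i \sqrt{5} \approx 4536.0 + 15456.0 i$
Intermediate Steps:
$g{\left(z \right)} = 2 z$
$y{\left(u,S \right)} = - 5 u$
$o{\left(t,A \right)} = - \frac{A t}{9}$
$d{\left(M \right)} = \sqrt{M}$
$648 \left(7 + d{\left(o{\left(4,y{\left(-1,6 \right)} \right)} \right)} 16\right) = 648 \left(7 + \sqrt{\left(- \frac{1}{9}\right) \left(\left(-5\right) \left(-1\right)\right) 4} \cdot 16\right) = 648 \left(7 + \sqrt{\left(- \frac{1}{9}\right) 5 \cdot 4} \cdot 16\right) = 648 \left(7 + \sqrt{- \frac{20}{9}} \cdot 16\right) = 648 \left(7 + \frac{2 i \sqrt{5}}{3} \cdot 16\right) = 648 \left(7 + \frac{32 i \sqrt{5}}{3}\right) = 4536 + 6912 i \sqrt{5}$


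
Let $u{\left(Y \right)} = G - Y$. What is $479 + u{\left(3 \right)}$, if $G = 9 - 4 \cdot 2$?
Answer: $477$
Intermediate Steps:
$G = 1$ ($G = 9 - 8 = 1$)
$u{\left(Y \right)} = 1 - Y$
$479 + u{\left(3 \right)} = 479 + \left(1 - 3\right) = 479 - 2 = 477$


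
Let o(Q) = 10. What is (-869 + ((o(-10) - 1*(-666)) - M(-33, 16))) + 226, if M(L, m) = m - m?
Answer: 33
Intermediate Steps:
M(L, m) = 0
(-869 + ((o(-10) - 1*(-666)) - M(-33, 16))) + 226 = (-869 + ((10 - 1*(-666)) - 1*0)) + 226 = (-869 + ((10 + 666) + 0)) + 226 = (-869 + (676 + 0)) + 226 = (-869 + 676) + 226 = -193 + 226 = 33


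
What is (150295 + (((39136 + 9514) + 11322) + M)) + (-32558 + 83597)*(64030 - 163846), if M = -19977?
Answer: -5094318534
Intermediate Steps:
(150295 + (((39136 + 9514) + 11322) + M)) + (-32558 + 83597)*(64030 - 163846) = (150295 + (((39136 + 9514) + 11322) - 19977)) + (-32558 + 83597)*(64030 - 163846) = (150295 + ((48650 + 11322) - 19977)) + 51039*(-99816) = (150295 + (59972 - 19977)) - 5094508824 = (150295 + 39995) - 5094508824 = 190290 - 5094508824 = -5094318534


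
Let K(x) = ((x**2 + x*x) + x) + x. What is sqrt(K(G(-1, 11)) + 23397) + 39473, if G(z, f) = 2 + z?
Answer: 39473 + sqrt(23401) ≈ 39626.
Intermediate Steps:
K(x) = 2*x + 2*x**2 (K(x) = ((x**2 + x**2) + x) + x = (2*x**2 + x) + x = (x + 2*x**2) + x = 2*x + 2*x**2)
sqrt(K(G(-1, 11)) + 23397) + 39473 = sqrt(2*(2 - 1)*(1 + (2 - 1)) + 23397) + 39473 = sqrt(2*1*(1 + 1) + 23397) + 39473 = sqrt(2*1*2 + 23397) + 39473 = sqrt(4 + 23397) + 39473 = sqrt(23401) + 39473 = 39473 + sqrt(23401)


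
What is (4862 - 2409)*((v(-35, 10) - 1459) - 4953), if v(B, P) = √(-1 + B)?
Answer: -15728636 + 14718*I ≈ -1.5729e+7 + 14718.0*I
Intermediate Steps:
(4862 - 2409)*((v(-35, 10) - 1459) - 4953) = (4862 - 2409)*((√(-1 - 35) - 1459) - 4953) = 2453*((√(-36) - 1459) - 4953) = 2453*((6*I - 1459) - 4953) = 2453*((-1459 + 6*I) - 4953) = 2453*(-6412 + 6*I) = -15728636 + 14718*I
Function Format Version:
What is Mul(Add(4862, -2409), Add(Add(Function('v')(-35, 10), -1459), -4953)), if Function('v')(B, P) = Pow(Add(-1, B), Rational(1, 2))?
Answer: Add(-15728636, Mul(14718, I)) ≈ Add(-1.5729e+7, Mul(14718., I))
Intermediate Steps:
Mul(Add(4862, -2409), Add(Add(Function('v')(-35, 10), -1459), -4953)) = Mul(Add(4862, -2409), Add(Add(Pow(Add(-1, -35), Rational(1, 2)), -1459), -4953)) = Mul(2453, Add(Add(Pow(-36, Rational(1, 2)), -1459), -4953)) = Mul(2453, Add(Add(Mul(6, I), -1459), -4953)) = Mul(2453, Add(Add(-1459, Mul(6, I)), -4953)) = Mul(2453, Add(-6412, Mul(6, I))) = Add(-15728636, Mul(14718, I))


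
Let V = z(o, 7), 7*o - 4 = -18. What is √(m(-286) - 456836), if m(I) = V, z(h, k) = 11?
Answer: 5*I*√18273 ≈ 675.89*I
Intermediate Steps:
o = -2 (o = 4/7 + (⅐)*(-18) = 4/7 - 18/7 = -2)
V = 11
m(I) = 11
√(m(-286) - 456836) = √(11 - 456836) = √(-456825) = 5*I*√18273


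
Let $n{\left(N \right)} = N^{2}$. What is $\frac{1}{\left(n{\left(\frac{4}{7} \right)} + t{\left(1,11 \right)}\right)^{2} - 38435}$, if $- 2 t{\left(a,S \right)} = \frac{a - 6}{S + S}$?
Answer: $- \frac{4648336}{178657893559} \approx -2.6018 \cdot 10^{-5}$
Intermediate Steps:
$t{\left(a,S \right)} = - \frac{-6 + a}{4 S}$ ($t{\left(a,S \right)} = - \frac{\left(a - 6\right) \frac{1}{S + S}}{2} = - \frac{\left(-6 + a\right) \frac{1}{2 S}}{2} = - \frac{\frac{1}{2} \frac{1}{S} \left(-6 + a\right)}{2} = - \frac{-6 + a}{4 S}$)
$\frac{1}{\left(n{\left(\frac{4}{7} \right)} + t{\left(1,11 \right)}\right)^{2} - 38435} = \frac{1}{\left(\left(\frac{4}{7}\right)^{2} + \frac{6 - 1}{4 \cdot 11}\right)^{2} - 38435} = \frac{1}{\left(\left(4 \cdot \frac{1}{7}\right)^{2} + \frac{1}{4} \cdot \frac{1}{11} \left(6 - 1\right)\right)^{2} - 38435} = \frac{1}{\left(\left(\frac{4}{7}\right)^{2} + \frac{1}{4} \cdot \frac{1}{11} \cdot 5\right)^{2} - 38435} = \frac{1}{\left(\frac{16}{49} + \frac{5}{44}\right)^{2} - 38435} = \frac{1}{\left(\frac{949}{2156}\right)^{2} - 38435} = \frac{1}{\frac{900601}{4648336} - 38435} = \frac{1}{- \frac{178657893559}{4648336}} = - \frac{4648336}{178657893559}$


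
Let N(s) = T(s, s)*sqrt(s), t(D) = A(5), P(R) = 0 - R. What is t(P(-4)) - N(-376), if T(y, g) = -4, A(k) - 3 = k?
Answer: 8 + 8*I*sqrt(94) ≈ 8.0 + 77.563*I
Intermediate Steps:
P(R) = -R
A(k) = 3 + k
t(D) = 8 (t(D) = 3 + 5 = 8)
N(s) = -4*sqrt(s)
t(P(-4)) - N(-376) = 8 - (-4)*sqrt(-376) = 8 - (-4)*2*I*sqrt(94) = 8 - (-8)*I*sqrt(94) = 8 + 8*I*sqrt(94)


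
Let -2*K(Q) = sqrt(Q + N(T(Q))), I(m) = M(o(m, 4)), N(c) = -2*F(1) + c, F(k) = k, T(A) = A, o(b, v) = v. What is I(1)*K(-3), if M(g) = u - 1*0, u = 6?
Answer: -6*I*sqrt(2) ≈ -8.4853*I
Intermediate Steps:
N(c) = -2 + c (N(c) = -2*1 + c = -2 + c)
M(g) = 6 (M(g) = 6 - 1*0 = 6 + 0 = 6)
I(m) = 6
K(Q) = -sqrt(-2 + 2*Q)/2 (K(Q) = -sqrt(Q + (-2 + Q))/2 = -sqrt(-2 + 2*Q)/2)
I(1)*K(-3) = 6*(-sqrt(-2 + 2*(-3))/2) = 6*(-sqrt(-2 - 6)/2) = 6*(-I*sqrt(2)) = -6*I*sqrt(2)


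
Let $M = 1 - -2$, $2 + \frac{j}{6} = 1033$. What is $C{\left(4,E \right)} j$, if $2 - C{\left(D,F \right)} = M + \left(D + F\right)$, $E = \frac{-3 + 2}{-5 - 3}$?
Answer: $- \frac{126813}{4} \approx -31703.0$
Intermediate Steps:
$j = 6186$ ($j = -12 + 6 \cdot 1033 = -12 + 6198 = 6186$)
$E = \frac{1}{8}$ ($E = - \frac{1}{-8} = \left(-1\right) \left(- \frac{1}{8}\right) = \frac{1}{8} \approx 0.125$)
$M = 3$ ($M = 1 + 2 = 3$)
$C{\left(D,F \right)} = -1 - D - F$ ($C{\left(D,F \right)} = 2 - \left(3 + \left(D + F\right)\right) = 2 - \left(3 + D + F\right) = -1 - D - F$)
$C{\left(4,E \right)} j = \left(-1 - 4 - \frac{1}{8}\right) 6186 = \left(- \frac{41}{8}\right) 6186 = - \frac{126813}{4}$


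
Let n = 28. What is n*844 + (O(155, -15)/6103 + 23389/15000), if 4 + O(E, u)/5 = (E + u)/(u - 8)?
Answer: 49761268810541/2105535000 ≈ 23634.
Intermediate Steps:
O(E, u) = -20 + 5*(E + u)/(-8 + u) (O(E, u) = -20 + 5*((E + u)/(u - 8)) = -20 + 5*((E + u)/(-8 + u)) = -20 + 5*(E + u)/(-8 + u))
n*844 + (O(155, -15)/6103 + 23389/15000) = 28*844 + ((5*(32 + 155 - 3*(-15))/(-8 - 15))/6103 + 23389/15000) = 23632 + ((5*(32 + 155 + 45)/(-23))*(1/6103) + 23389*(1/15000)) = 23632 + ((5*(-1/23)*232)*(1/6103) + 23389/15000) = 23632 + (-1160/23*1/6103 + 23389/15000) = 23632 + (-1160/140369 + 23389/15000) = 23632 + 3265690541/2105535000 = 49761268810541/2105535000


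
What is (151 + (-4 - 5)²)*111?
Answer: 25752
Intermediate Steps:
(151 + (-4 - 5)²)*111 = (151 + (-9)²)*111 = (151 + 81)*111 = 232*111 = 25752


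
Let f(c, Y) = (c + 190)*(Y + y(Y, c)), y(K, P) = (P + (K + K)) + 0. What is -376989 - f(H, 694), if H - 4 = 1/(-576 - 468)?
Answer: -851971162609/1089936 ≈ -7.8167e+5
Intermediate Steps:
y(K, P) = P + 2*K (y(K, P) = (P + 2*K) + 0 = P + 2*K)
H = 4175/1044 (H = 4 + 1/(-576 - 468) = 4 + 1/(-1044) = 4 - 1/1044 = 4175/1044 ≈ 3.9990)
f(c, Y) = (190 + c)*(c + 3*Y) (f(c, Y) = (c + 190)*(Y + (c + 2*Y)) = (190 + c)*(c + 3*Y))
-376989 - f(H, 694) = -376989 - ((4175/1044)**2 + 190*(4175/1044) + 570*694 + 3*694*(4175/1044)) = -376989 - (17430625/1089936 + 396625/522 + 395580 + 1448725/174) = -376989 - 1*441077279905/1089936 = -376989 - 441077279905/1089936 = -851971162609/1089936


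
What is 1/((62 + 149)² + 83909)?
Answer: 1/128430 ≈ 7.7863e-6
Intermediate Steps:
1/((62 + 149)² + 83909) = 1/(211² + 83909) = 1/(44521 + 83909) = 1/128430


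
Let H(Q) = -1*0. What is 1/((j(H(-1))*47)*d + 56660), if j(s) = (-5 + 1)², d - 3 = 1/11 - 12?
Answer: 11/549564 ≈ 2.0016e-5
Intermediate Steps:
H(Q) = 0
d = -98/11 (d = 3 + (1/11 - 12) = 3 - 131/11 = -98/11 ≈ -8.9091)
j(s) = 16 (j(s) = (-4)² = 16)
1/((j(H(-1))*47)*d + 56660) = 1/((16*47)*(-98/11) + 56660) = 1/(752*(-98/11) + 56660) = 1/(-73696/11 + 56660) = 1/(549564/11) = 11/549564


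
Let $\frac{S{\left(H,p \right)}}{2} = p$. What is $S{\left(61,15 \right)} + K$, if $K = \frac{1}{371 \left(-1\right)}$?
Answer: $\frac{11129}{371} \approx 29.997$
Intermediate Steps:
$S{\left(H,p \right)} = 2 p$
$K = - \frac{1}{371}$ ($K = \frac{1}{-371} = - \frac{1}{371} \approx -0.0026954$)
$S{\left(61,15 \right)} + K = 2 \cdot 15 - \frac{1}{371} = 30 - \frac{1}{371} = \frac{11129}{371}$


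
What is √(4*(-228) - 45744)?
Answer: 216*I ≈ 216.0*I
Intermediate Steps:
√(4*(-228) - 45744) = √(-912 - 45744) = √(-46656) = 216*I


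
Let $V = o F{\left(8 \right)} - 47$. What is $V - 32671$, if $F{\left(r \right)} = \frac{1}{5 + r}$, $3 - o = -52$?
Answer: $- \frac{425279}{13} \approx -32714.0$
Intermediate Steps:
$o = 55$ ($o = 3 - -52 = 3 + 52 = 55$)
$V = - \frac{556}{13}$ ($V = \frac{55}{5 + 8} - 47 = \frac{55}{13} - 47 = - \frac{556}{13} \approx -42.769$)
$V - 32671 = - \frac{556}{13} - 32671 = - \frac{425279}{13}$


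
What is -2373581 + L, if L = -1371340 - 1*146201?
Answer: -3891122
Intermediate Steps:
L = -1517541 (L = -1371340 - 146201 = -1517541)
-2373581 + L = -2373581 - 1517541 = -3891122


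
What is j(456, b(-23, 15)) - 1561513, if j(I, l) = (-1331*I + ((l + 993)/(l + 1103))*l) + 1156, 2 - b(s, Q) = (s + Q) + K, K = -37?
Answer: -249233807/115 ≈ -2.1673e+6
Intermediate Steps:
b(s, Q) = 39 - Q - s (b(s, Q) = 2 - ((s + Q) - 37) = 2 - ((Q + s) - 37) = 2 - (-37 + Q + s) = 2 + (37 - Q - s) = 39 - Q - s)
j(I, l) = 1156 - 1331*I + l*(993 + l)/(1103 + l) (j(I, l) = (-1331*I + ((993 + l)/(1103 + l))*l) + 1156 = (-1331*I + l*(993 + l)/(1103 + l)) + 1156 = 1156 - 1331*I + l*(993 + l)/(1103 + l))
j(456, b(-23, 15)) - 1561513 = (1275068 + (39 - 1*15 - 1*(-23))² - 1468093*456 + 2149*(39 - 1*15 - 1*(-23)) - 1331*456*(39 - 1*15 - 1*(-23)))/(1103 + (39 - 1*15 - 1*(-23))) - 1561513 = (1275068 + (39 - 15 + 23)² - 669450408 + 2149*(39 - 15 + 23) - 1331*456*(39 - 15 + 23))/(1103 + (39 - 15 + 23)) - 1561513 = (1275068 + 47² - 669450408 + 2149*47 - 1331*456*47)/(1103 + 47) - 1561513 = (1275068 + 2209 - 669450408 + 101003 - 28525992)/1150 - 1561513 = (1/1150)*(-696598120) - 1561513 = -69659812/115 - 1561513 = -249233807/115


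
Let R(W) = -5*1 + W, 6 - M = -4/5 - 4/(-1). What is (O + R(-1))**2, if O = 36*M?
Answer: 224676/25 ≈ 8987.0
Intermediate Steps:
M = 14/5 (M = 6 - (-4/5 - 4/(-1)) = 6 - (-4*1/5 - 4*(-1)) = 6 - (-4/5 + 4) = 6 - 1*16/5 = 6 - 16/5 = 14/5 ≈ 2.8000)
R(W) = -5 + W
O = 504/5 (O = 36*(14/5) = 504/5 ≈ 100.80)
(O + R(-1))**2 = (504/5 + (-5 - 1))**2 = (504/5 - 6)**2 = (474/5)**2 = 224676/25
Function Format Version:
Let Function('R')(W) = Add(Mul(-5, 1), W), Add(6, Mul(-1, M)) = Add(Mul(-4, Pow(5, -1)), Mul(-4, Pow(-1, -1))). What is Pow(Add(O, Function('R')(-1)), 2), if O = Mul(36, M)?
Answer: Rational(224676, 25) ≈ 8987.0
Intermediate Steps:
M = Rational(14, 5) (M = Add(6, Mul(-1, Add(Mul(-4, Pow(5, -1)), Mul(-4, Pow(-1, -1))))) = Add(6, Mul(-1, Add(Mul(-4, Rational(1, 5)), Mul(-4, -1)))) = Add(6, Mul(-1, Add(Rational(-4, 5), 4))) = Add(6, Mul(-1, Rational(16, 5))) = Add(6, Rational(-16, 5)) = Rational(14, 5) ≈ 2.8000)
Function('R')(W) = Add(-5, W)
O = Rational(504, 5) (O = Mul(36, Rational(14, 5)) = Rational(504, 5) ≈ 100.80)
Pow(Add(O, Function('R')(-1)), 2) = Pow(Add(Rational(504, 5), Add(-5, -1)), 2) = Pow(Add(Rational(504, 5), -6), 2) = Pow(Rational(474, 5), 2) = Rational(224676, 25)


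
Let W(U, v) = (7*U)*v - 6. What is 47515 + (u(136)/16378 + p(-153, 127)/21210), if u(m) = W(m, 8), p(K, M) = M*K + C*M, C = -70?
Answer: 8252666888731/173688690 ≈ 47514.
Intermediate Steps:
W(U, v) = -6 + 7*U*v (W(U, v) = 7*U*v - 6 = -6 + 7*U*v)
p(K, M) = -70*M + K*M (p(K, M) = M*K - 70*M = K*M - 70*M = -70*M + K*M)
u(m) = -6 + 56*m (u(m) = -6 + 7*m*8 = -6 + 56*m)
47515 + (u(136)/16378 + p(-153, 127)/21210) = 47515 + ((-6 + 56*136)/16378 + (127*(-70 - 153))/21210) = 47515 + ((-6 + 7616)*(1/16378) + (127*(-223))*(1/21210)) = 47515 + (7610*(1/16378) - 28321*1/21210) = 47515 + (3805/8189 - 28321/21210) = 47515 - 151216619/173688690 = 8252666888731/173688690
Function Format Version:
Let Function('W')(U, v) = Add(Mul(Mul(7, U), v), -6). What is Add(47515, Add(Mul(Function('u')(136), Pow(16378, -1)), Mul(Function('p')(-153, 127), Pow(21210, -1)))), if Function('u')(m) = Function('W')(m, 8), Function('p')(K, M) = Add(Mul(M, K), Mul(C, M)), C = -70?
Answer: Rational(8252666888731, 173688690) ≈ 47514.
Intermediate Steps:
Function('W')(U, v) = Add(-6, Mul(7, U, v)) (Function('W')(U, v) = Add(Mul(7, U, v), -6) = Add(-6, Mul(7, U, v)))
Function('p')(K, M) = Add(Mul(-70, M), Mul(K, M)) (Function('p')(K, M) = Add(Mul(M, K), Mul(-70, M)) = Add(Mul(K, M), Mul(-70, M)) = Add(Mul(-70, M), Mul(K, M)))
Function('u')(m) = Add(-6, Mul(56, m)) (Function('u')(m) = Add(-6, Mul(7, m, 8)) = Add(-6, Mul(56, m)))
Add(47515, Add(Mul(Function('u')(136), Pow(16378, -1)), Mul(Function('p')(-153, 127), Pow(21210, -1)))) = Add(47515, Add(Mul(Add(-6, Mul(56, 136)), Pow(16378, -1)), Mul(Mul(127, Add(-70, -153)), Pow(21210, -1)))) = Add(47515, Add(Mul(Add(-6, 7616), Rational(1, 16378)), Mul(Mul(127, -223), Rational(1, 21210)))) = Add(47515, Add(Mul(7610, Rational(1, 16378)), Mul(-28321, Rational(1, 21210)))) = Add(47515, Add(Rational(3805, 8189), Rational(-28321, 21210))) = Add(47515, Rational(-151216619, 173688690)) = Rational(8252666888731, 173688690)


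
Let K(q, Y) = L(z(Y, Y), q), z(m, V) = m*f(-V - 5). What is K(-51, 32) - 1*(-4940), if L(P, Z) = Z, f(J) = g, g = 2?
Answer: 4889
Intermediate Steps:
f(J) = 2
z(m, V) = 2*m (z(m, V) = m*2 = 2*m)
K(q, Y) = q
K(-51, 32) - 1*(-4940) = -51 - 1*(-4940) = -51 + 4940 = 4889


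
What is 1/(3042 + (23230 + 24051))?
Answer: 1/50323 ≈ 1.9872e-5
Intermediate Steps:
1/(3042 + (23230 + 24051)) = 1/(3042 + 47281) = 1/50323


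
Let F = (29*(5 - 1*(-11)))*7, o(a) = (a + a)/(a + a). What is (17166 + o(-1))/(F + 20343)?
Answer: 17167/23591 ≈ 0.72769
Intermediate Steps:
o(a) = 1 (o(a) = (2*a)/((2*a)) = (2*a)*(1/(2*a)) = 1)
F = 3248 (F = (29*(5 + 11))*7 = (29*16)*7 = 464*7 = 3248)
(17166 + o(-1))/(F + 20343) = (17166 + 1)/(3248 + 20343) = 17167/23591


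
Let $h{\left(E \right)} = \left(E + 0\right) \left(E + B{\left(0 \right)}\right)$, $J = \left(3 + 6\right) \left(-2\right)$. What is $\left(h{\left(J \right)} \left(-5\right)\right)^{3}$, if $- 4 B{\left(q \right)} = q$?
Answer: $-4251528000$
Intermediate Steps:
$J = -18$ ($J = 9 \left(-2\right) = -18$)
$B{\left(q \right)} = - \frac{q}{4}$
$h{\left(E \right)} = E^{2}$ ($h{\left(E \right)} = \left(E + 0\right) \left(E - 0\right) = E \left(E + 0\right) = E E = E^{2}$)
$\left(h{\left(J \right)} \left(-5\right)\right)^{3} = \left(\left(-18\right)^{2} \left(-5\right)\right)^{3} = \left(324 \left(-5\right)\right)^{3} = \left(-1620\right)^{3} = -4251528000$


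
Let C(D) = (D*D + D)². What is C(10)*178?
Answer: 2153800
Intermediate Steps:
C(D) = (D + D²)² (C(D) = (D² + D)² = (D + D²)²)
C(10)*178 = (10²*(1 + 10)²)*178 = (100*11²)*178 = (100*121)*178 = 12100*178 = 2153800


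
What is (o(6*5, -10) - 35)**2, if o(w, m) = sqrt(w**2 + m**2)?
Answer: 2225 - 700*sqrt(10) ≈ 11.406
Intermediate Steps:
o(w, m) = sqrt(m**2 + w**2)
(o(6*5, -10) - 35)**2 = (sqrt((-10)**2 + (6*5)**2) - 35)**2 = (sqrt(100 + 30**2) - 35)**2 = (sqrt(100 + 900) - 35)**2 = (sqrt(1000) - 35)**2 = (10*sqrt(10) - 35)**2 = (-35 + 10*sqrt(10))**2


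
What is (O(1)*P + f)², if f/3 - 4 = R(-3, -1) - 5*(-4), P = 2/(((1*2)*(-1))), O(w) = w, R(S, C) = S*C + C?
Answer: 5929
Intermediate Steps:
R(S, C) = C + C*S (R(S, C) = C*S + C = C + C*S)
P = -1 (P = 2/((2*(-1))) = 2/(-2) = 2*(-½) = -1)
f = 78 (f = 12 + 3*(-(1 - 3) - 5*(-4)) = 12 + 3*(-1*(-2) + 20) = 12 + 3*(2 + 20) = 12 + 3*22 = 12 + 66 = 78)
(O(1)*P + f)² = (1*(-1) + 78)² = (-1 + 78)² = 77² = 5929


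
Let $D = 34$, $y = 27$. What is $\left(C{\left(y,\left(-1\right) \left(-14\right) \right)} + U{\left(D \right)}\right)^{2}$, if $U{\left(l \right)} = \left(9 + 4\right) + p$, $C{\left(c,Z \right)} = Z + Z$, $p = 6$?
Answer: $2209$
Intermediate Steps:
$C{\left(c,Z \right)} = 2 Z$
$U{\left(l \right)} = 19$ ($U{\left(l \right)} = \left(9 + 4\right) + 6 = 13 + 6 = 19$)
$\left(C{\left(y,\left(-1\right) \left(-14\right) \right)} + U{\left(D \right)}\right)^{2} = \left(2 \left(\left(-1\right) \left(-14\right)\right) + 19\right)^{2} = \left(2 \cdot 14 + 19\right)^{2} = \left(28 + 19\right)^{2} = 47^{2} = 2209$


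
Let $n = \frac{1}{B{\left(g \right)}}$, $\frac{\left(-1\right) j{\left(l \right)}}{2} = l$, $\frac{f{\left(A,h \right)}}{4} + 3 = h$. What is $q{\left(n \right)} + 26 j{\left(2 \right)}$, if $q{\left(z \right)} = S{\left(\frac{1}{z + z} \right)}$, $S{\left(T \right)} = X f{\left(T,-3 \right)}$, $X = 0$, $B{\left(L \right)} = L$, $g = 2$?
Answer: $-104$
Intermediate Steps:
$f{\left(A,h \right)} = -12 + 4 h$
$j{\left(l \right)} = - 2 l$
$n = \frac{1}{2} \approx 0.5$
$S{\left(T \right)} = 0$ ($S{\left(T \right)} = 0 \left(-12 + 4 \left(-3\right)\right) = 0 \left(-12 - 12\right) = 0 \left(-24\right) = 0$)
$q{\left(z \right)} = 0$
$q{\left(n \right)} + 26 j{\left(2 \right)} = 0 + 26 \left(\left(-2\right) 2\right) = 0 + 26 \left(-4\right) = 0 - 104 = -104$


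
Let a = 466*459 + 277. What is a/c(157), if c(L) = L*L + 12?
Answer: 214171/24661 ≈ 8.6846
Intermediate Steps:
a = 214171 (a = 213894 + 277 = 214171)
c(L) = 12 + L² (c(L) = L² + 12 = 12 + L²)
a/c(157) = 214171/(12 + 157²) = 214171/(12 + 24649) = 214171/24661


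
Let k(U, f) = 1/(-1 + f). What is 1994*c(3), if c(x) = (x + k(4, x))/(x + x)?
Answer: 6979/6 ≈ 1163.2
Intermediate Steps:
c(x) = (x + 1/(-1 + x))/(2*x) (c(x) = (x + 1/(-1 + x))/(x + x) = (x + 1/(-1 + x))/((2*x)) = (x + 1/(-1 + x))*(1/(2*x)) = (x + 1/(-1 + x))/(2*x))
1994*c(3) = 1994*((1/2)*(1 + 3*(-1 + 3))/(3*(-1 + 3))) = 1994*((1/2)*(1/3)*(1 + 3*2)/2) = 1994*((1/2)*(1/3)*(1/2)*(1 + 6)) = 1994*((1/2)*(1/3)*(1/2)*7) = 1994*(7/12) = 6979/6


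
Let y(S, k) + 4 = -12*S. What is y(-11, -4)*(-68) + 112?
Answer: -8592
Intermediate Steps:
y(S, k) = -4 - 12*S
y(-11, -4)*(-68) + 112 = (-4 - 12*(-11))*(-68) + 112 = (-4 + 132)*(-68) + 112 = 128*(-68) + 112 = -8704 + 112 = -8592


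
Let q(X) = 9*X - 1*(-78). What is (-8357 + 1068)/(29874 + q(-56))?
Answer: -7289/29448 ≈ -0.24752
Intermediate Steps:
q(X) = 78 + 9*X (q(X) = 9*X + 78 = 78 + 9*X)
(-8357 + 1068)/(29874 + q(-56)) = (-8357 + 1068)/(29874 + (78 + 9*(-56))) = -7289/(29874 + (78 - 504)) = -7289/(29874 - 426) = -7289/29448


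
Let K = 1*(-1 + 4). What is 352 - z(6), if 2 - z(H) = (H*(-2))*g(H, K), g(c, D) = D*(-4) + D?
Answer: 458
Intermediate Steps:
K = 3 (K = 1*3 = 3)
g(c, D) = -3*D (g(c, D) = -4*D + D = -3*D)
z(H) = 2 - 18*H (z(H) = 2 - H*(-2)*(-3*3) = 2 - (-2*H)*(-9) = 2 - 18*H)
352 - z(6) = 352 - (2 - 18*6) = 352 - (2 - 108) = 352 - 1*(-106) = 352 + 106 = 458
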